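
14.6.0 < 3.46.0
False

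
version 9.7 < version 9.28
True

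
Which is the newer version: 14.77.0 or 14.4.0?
14.77.0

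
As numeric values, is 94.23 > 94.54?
False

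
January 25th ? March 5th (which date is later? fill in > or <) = <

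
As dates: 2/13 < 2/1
False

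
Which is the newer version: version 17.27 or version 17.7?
version 17.27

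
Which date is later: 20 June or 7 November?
7 November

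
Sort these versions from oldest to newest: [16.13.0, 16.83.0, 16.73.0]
[16.13.0, 16.73.0, 16.83.0]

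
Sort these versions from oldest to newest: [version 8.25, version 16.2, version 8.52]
[version 8.25, version 8.52, version 16.2]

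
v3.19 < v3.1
False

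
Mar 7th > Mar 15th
False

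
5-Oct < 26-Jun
False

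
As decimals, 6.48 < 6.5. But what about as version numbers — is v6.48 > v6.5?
True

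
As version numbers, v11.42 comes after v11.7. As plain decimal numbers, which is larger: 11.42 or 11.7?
11.7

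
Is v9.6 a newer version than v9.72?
No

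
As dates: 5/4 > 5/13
False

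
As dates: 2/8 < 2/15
True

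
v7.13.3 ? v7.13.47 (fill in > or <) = <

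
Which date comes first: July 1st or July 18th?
July 1st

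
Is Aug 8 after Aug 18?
No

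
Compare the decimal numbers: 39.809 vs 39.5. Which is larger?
39.809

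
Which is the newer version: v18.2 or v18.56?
v18.56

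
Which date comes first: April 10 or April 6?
April 6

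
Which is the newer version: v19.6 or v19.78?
v19.78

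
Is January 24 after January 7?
Yes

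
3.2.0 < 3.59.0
True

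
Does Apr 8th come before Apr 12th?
Yes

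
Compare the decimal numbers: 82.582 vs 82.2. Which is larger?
82.582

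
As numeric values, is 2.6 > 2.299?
True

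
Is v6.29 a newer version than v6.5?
Yes. Version numbers are compared segment by segment as integers, not as decimals: minor version 29 > 5, so v6.29 > v6.5 (even though the decimal 6.29 < 6.5).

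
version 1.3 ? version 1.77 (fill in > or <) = <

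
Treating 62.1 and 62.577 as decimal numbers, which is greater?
62.577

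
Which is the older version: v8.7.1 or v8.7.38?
v8.7.1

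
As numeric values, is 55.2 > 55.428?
False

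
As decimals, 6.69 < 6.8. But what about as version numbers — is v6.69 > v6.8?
True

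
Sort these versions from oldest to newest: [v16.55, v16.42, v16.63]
[v16.42, v16.55, v16.63]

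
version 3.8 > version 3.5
True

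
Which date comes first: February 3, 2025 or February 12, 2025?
February 3, 2025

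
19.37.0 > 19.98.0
False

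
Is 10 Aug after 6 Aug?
Yes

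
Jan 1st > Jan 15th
False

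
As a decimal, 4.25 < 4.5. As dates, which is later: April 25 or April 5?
April 25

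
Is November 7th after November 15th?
No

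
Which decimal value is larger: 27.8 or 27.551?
27.8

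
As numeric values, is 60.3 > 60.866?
False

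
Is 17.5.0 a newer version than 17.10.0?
No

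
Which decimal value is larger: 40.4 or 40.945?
40.945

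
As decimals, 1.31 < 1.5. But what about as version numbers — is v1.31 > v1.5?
True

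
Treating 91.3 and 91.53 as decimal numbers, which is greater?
91.53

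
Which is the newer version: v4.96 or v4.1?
v4.96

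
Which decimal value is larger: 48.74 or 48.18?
48.74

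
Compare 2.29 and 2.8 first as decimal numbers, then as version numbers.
As decimals: 2.29 < 2.8. As versions: v2.29 > v2.8 (minor version 29 > 8).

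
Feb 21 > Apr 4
False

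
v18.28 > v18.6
True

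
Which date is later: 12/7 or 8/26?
12/7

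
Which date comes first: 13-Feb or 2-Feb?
2-Feb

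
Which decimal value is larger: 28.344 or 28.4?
28.4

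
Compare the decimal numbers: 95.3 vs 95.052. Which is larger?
95.3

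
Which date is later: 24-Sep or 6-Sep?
24-Sep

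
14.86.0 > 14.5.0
True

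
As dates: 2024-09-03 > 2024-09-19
False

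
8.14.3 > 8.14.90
False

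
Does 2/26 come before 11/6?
Yes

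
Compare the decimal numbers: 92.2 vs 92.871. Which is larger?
92.871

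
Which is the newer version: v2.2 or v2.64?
v2.64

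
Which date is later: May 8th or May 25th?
May 25th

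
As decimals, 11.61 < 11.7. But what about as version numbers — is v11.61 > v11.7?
True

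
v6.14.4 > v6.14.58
False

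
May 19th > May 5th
True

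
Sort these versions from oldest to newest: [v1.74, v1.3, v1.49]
[v1.3, v1.49, v1.74]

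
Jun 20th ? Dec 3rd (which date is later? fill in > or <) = <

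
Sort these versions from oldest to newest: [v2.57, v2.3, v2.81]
[v2.3, v2.57, v2.81]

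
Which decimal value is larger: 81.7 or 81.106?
81.7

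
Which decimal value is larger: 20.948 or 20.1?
20.948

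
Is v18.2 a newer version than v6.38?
Yes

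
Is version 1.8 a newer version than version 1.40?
No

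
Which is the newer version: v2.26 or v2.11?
v2.26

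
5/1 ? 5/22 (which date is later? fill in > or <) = <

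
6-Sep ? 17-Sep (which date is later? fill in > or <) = <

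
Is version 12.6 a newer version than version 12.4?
Yes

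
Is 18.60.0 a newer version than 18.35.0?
Yes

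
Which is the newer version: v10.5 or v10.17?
v10.17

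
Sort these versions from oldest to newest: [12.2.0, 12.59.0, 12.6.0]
[12.2.0, 12.6.0, 12.59.0]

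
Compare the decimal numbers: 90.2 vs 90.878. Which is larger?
90.878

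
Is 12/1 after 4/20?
Yes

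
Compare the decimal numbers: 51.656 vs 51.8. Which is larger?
51.8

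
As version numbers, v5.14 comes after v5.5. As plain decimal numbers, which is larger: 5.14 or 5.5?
5.5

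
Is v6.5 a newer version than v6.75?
No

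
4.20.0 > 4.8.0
True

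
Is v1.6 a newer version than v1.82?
No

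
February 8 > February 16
False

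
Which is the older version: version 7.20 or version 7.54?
version 7.20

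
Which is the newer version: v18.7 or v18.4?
v18.7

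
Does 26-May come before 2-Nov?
Yes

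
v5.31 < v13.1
True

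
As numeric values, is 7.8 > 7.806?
False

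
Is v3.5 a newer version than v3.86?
No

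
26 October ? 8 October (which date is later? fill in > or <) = >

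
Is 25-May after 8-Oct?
No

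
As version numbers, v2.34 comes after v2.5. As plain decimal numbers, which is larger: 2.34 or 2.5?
2.5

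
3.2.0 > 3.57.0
False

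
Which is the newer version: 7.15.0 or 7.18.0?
7.18.0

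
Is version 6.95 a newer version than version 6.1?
Yes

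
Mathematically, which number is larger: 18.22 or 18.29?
18.29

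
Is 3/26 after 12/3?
No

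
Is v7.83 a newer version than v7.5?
Yes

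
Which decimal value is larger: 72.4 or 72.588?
72.588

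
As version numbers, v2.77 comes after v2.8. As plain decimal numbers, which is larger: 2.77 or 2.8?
2.8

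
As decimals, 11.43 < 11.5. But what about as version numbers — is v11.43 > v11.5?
True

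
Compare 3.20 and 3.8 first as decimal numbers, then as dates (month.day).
As decimals: 3.20 < 3.8. As dates: 3/20 is later than 3/8 (day 20 > day 8).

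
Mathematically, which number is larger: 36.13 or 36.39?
36.39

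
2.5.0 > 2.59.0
False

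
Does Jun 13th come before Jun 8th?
No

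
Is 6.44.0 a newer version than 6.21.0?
Yes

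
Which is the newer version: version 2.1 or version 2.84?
version 2.84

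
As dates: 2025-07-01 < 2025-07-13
True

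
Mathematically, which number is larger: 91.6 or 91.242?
91.6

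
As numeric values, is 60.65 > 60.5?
True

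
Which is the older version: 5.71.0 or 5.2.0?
5.2.0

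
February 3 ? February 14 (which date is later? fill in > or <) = <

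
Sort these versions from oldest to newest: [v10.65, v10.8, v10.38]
[v10.8, v10.38, v10.65]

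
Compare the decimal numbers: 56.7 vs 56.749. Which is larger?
56.749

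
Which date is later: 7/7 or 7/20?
7/20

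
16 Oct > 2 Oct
True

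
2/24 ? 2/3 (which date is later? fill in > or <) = >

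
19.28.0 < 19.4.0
False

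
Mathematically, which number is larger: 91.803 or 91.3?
91.803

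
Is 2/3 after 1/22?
Yes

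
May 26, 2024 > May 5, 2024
True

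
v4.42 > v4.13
True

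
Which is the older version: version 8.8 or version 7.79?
version 7.79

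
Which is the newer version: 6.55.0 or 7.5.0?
7.5.0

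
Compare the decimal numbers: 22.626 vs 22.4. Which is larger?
22.626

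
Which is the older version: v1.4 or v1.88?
v1.4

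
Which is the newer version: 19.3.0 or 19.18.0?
19.18.0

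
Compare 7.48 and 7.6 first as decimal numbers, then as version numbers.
As decimals: 7.48 < 7.6. As versions: v7.48 > v7.6 (minor version 48 > 6).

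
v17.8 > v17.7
True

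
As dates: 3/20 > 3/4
True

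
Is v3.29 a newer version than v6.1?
No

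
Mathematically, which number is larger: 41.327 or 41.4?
41.4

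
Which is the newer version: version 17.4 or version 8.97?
version 17.4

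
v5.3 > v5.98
False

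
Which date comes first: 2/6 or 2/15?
2/6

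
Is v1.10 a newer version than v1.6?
Yes. Version numbers are compared segment by segment as integers, not as decimals: minor version 10 > 6, so v1.10 > v1.6 (even though the decimal 1.10 < 1.6).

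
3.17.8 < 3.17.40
True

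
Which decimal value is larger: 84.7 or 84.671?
84.7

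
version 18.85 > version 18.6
True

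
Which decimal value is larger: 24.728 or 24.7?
24.728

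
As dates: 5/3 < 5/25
True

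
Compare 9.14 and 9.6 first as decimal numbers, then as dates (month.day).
As decimals: 9.14 < 9.6. As dates: 9/14 is later than 9/6 (day 14 > day 6).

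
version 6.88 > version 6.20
True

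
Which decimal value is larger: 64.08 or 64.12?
64.12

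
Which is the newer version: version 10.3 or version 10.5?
version 10.5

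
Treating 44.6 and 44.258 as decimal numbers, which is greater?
44.6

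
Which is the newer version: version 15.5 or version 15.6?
version 15.6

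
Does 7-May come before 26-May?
Yes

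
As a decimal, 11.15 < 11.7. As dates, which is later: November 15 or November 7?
November 15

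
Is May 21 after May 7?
Yes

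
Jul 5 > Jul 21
False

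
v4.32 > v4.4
True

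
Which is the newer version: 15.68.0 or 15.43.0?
15.68.0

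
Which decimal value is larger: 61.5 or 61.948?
61.948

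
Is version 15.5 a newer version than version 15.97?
No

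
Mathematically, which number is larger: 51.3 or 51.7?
51.7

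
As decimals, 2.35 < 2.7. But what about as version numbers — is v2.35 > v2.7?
True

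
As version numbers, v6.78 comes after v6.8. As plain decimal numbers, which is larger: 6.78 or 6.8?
6.8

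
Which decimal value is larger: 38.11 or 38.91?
38.91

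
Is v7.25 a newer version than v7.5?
Yes. Version numbers are compared segment by segment as integers, not as decimals: minor version 25 > 5, so v7.25 > v7.5 (even though the decimal 7.25 < 7.5).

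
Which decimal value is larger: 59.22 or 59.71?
59.71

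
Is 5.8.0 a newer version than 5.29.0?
No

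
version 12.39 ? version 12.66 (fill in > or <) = <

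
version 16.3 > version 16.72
False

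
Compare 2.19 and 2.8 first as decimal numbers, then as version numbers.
As decimals: 2.19 < 2.8. As versions: v2.19 > v2.8 (minor version 19 > 8).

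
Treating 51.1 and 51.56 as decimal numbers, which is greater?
51.56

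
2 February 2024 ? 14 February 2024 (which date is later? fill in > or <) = <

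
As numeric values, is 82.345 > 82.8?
False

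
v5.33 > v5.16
True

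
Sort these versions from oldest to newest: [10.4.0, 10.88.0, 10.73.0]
[10.4.0, 10.73.0, 10.88.0]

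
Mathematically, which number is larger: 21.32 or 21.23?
21.32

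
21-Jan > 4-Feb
False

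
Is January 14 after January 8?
Yes. Day 14 comes after day 8 in January — this is a date comparison, not a decimal one (the decimal 1.14 would be smaller than 1.8).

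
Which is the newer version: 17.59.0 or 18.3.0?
18.3.0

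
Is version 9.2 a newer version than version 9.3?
No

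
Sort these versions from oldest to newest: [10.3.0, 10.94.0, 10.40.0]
[10.3.0, 10.40.0, 10.94.0]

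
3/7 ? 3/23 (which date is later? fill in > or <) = <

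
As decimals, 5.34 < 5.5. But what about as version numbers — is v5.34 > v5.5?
True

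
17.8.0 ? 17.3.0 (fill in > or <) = >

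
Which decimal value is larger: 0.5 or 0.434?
0.5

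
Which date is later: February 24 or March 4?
March 4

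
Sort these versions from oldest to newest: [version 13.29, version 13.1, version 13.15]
[version 13.1, version 13.15, version 13.29]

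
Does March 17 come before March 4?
No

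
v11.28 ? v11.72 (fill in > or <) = <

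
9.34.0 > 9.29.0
True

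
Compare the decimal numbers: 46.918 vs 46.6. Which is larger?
46.918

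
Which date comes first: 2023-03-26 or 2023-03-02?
2023-03-02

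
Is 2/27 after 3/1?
No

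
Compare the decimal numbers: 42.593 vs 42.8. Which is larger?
42.8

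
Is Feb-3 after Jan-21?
Yes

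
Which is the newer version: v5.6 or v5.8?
v5.8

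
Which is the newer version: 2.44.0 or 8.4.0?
8.4.0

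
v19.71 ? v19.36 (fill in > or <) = >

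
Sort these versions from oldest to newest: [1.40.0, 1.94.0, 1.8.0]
[1.8.0, 1.40.0, 1.94.0]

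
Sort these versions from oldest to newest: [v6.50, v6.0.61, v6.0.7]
[v6.0.7, v6.0.61, v6.50]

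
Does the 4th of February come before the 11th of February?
Yes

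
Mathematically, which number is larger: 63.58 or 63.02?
63.58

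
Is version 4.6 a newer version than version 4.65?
No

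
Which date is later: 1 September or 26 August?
1 September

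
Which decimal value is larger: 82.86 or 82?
82.86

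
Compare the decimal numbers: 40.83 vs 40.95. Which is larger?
40.95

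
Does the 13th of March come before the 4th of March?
No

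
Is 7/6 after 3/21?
Yes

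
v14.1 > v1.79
True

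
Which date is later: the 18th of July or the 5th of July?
the 18th of July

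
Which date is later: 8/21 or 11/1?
11/1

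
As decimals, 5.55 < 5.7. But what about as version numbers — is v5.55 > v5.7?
True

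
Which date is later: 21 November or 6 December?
6 December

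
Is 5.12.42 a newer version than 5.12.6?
Yes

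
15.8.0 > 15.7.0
True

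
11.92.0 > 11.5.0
True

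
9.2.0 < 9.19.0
True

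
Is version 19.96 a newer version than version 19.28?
Yes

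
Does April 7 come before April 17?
Yes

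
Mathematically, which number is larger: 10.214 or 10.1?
10.214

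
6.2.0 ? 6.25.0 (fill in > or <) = <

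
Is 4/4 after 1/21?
Yes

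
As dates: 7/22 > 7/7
True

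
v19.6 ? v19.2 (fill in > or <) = >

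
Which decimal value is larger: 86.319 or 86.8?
86.8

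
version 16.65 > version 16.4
True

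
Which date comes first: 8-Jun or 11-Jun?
8-Jun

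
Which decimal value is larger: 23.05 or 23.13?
23.13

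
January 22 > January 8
True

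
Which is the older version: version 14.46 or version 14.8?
version 14.8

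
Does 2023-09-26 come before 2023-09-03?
No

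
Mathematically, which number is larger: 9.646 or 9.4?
9.646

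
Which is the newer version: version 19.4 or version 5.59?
version 19.4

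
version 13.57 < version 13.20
False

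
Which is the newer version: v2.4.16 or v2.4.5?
v2.4.16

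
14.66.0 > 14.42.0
True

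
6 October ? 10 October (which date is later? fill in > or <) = <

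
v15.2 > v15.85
False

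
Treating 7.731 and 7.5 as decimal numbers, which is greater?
7.731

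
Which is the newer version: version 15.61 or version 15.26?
version 15.61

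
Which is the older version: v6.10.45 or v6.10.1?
v6.10.1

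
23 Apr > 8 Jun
False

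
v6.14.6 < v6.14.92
True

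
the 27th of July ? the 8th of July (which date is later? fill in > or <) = >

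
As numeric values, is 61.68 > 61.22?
True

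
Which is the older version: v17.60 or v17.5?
v17.5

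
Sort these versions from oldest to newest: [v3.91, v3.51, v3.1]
[v3.1, v3.51, v3.91]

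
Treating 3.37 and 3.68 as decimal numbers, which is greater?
3.68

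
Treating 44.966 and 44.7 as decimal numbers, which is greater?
44.966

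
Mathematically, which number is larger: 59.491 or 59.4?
59.491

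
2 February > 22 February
False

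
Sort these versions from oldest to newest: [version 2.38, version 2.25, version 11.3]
[version 2.25, version 2.38, version 11.3]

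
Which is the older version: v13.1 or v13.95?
v13.1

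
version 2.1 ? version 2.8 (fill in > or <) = <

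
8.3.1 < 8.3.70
True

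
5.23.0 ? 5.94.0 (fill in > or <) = <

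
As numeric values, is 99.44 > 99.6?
False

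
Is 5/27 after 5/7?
Yes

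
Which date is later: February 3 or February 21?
February 21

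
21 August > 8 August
True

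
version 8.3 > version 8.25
False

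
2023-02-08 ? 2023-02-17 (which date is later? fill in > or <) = <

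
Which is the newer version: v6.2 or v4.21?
v6.2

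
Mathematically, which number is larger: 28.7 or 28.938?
28.938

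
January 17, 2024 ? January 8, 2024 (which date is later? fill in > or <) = >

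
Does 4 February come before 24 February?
Yes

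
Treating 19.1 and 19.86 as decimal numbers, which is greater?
19.86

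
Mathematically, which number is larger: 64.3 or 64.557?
64.557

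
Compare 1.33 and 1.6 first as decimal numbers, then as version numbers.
As decimals: 1.33 < 1.6. As versions: v1.33 > v1.6 (minor version 33 > 6).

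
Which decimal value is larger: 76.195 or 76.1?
76.195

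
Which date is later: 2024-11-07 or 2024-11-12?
2024-11-12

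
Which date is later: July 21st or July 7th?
July 21st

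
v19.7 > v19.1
True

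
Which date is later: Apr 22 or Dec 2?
Dec 2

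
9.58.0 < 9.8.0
False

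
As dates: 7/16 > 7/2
True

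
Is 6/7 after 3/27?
Yes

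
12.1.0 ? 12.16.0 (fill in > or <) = <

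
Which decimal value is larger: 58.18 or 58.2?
58.2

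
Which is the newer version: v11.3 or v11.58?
v11.58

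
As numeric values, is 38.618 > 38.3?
True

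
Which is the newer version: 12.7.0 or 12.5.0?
12.7.0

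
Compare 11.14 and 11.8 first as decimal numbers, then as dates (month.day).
As decimals: 11.14 < 11.8. As dates: 11/14 is later than 11/8 (day 14 > day 8).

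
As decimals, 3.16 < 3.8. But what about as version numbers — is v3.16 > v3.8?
True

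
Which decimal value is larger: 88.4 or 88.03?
88.4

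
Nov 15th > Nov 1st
True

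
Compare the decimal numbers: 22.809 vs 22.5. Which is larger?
22.809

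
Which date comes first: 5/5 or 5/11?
5/5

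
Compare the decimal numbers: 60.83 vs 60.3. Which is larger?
60.83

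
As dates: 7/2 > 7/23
False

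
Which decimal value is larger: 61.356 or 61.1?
61.356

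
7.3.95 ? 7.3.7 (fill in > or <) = >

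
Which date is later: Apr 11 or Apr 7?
Apr 11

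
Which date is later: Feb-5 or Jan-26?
Feb-5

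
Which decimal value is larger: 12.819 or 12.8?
12.819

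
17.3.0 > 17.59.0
False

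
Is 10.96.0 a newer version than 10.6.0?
Yes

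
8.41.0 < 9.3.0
True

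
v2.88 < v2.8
False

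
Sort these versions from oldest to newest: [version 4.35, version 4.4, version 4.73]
[version 4.4, version 4.35, version 4.73]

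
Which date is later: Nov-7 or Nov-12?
Nov-12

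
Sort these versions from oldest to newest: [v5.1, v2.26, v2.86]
[v2.26, v2.86, v5.1]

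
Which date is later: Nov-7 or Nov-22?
Nov-22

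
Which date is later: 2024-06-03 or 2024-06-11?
2024-06-11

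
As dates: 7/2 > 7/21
False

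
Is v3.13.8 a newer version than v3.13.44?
No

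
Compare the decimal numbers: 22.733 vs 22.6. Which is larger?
22.733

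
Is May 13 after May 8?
Yes. Day 13 comes after day 8 in May — this is a date comparison, not a decimal one (the decimal 5.13 would be smaller than 5.8).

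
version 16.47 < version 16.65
True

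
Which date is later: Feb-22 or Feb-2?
Feb-22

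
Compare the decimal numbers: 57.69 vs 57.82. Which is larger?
57.82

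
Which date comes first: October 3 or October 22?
October 3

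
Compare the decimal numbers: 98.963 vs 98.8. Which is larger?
98.963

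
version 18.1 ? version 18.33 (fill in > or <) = <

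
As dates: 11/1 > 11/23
False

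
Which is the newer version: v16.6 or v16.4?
v16.6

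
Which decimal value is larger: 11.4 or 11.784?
11.784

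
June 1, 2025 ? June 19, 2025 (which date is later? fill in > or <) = <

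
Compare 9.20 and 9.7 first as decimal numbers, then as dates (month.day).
As decimals: 9.20 < 9.7. As dates: 9/20 is later than 9/7 (day 20 > day 7).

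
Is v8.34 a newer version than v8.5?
Yes. Version numbers are compared segment by segment as integers, not as decimals: minor version 34 > 5, so v8.34 > v8.5 (even though the decimal 8.34 < 8.5).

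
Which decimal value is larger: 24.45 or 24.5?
24.5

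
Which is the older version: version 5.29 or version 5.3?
version 5.3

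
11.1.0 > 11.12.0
False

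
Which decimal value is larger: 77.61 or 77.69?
77.69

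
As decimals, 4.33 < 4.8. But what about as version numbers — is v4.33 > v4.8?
True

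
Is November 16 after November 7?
Yes. Day 16 comes after day 7 in November — this is a date comparison, not a decimal one (the decimal 11.16 would be smaller than 11.7).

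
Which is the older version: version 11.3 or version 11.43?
version 11.3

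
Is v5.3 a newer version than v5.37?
No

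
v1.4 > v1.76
False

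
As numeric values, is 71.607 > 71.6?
True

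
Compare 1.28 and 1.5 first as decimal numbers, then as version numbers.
As decimals: 1.28 < 1.5. As versions: v1.28 > v1.5 (minor version 28 > 5).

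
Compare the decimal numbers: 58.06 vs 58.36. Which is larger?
58.36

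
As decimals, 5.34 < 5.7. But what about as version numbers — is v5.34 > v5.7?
True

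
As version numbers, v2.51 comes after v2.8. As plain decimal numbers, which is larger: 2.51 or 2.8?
2.8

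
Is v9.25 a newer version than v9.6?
Yes. Version numbers are compared segment by segment as integers, not as decimals: minor version 25 > 6, so v9.25 > v9.6 (even though the decimal 9.25 < 9.6).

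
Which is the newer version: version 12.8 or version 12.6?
version 12.8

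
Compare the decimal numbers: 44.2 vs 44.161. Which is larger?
44.2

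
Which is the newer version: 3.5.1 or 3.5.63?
3.5.63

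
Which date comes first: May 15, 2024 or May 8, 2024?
May 8, 2024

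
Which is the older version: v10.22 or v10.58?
v10.22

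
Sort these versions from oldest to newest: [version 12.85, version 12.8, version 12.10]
[version 12.8, version 12.10, version 12.85]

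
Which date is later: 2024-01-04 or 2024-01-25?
2024-01-25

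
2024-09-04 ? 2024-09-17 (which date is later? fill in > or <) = <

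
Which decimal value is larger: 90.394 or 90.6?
90.6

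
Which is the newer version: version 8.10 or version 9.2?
version 9.2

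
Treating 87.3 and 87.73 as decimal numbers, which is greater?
87.73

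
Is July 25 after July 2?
Yes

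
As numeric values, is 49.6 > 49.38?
True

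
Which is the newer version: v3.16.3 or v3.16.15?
v3.16.15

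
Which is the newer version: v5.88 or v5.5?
v5.88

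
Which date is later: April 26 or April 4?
April 26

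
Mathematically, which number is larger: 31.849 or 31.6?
31.849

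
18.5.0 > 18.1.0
True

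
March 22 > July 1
False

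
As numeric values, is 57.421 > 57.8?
False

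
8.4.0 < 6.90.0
False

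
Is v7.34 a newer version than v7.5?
Yes. Version numbers are compared segment by segment as integers, not as decimals: minor version 34 > 5, so v7.34 > v7.5 (even though the decimal 7.34 < 7.5).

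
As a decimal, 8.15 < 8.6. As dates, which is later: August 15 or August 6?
August 15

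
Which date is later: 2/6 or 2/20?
2/20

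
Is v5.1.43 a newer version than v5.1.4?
Yes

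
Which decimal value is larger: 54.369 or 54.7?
54.7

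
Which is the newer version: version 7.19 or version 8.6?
version 8.6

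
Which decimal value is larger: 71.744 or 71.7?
71.744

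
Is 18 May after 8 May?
Yes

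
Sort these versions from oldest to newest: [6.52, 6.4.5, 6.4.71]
[6.4.5, 6.4.71, 6.52]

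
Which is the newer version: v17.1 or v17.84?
v17.84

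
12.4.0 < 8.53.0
False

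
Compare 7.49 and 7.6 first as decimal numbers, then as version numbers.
As decimals: 7.49 < 7.6. As versions: v7.49 > v7.6 (minor version 49 > 6).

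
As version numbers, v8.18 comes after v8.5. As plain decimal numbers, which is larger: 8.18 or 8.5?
8.5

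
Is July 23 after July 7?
Yes. Day 23 comes after day 7 in July — this is a date comparison, not a decimal one (the decimal 7.23 would be smaller than 7.7).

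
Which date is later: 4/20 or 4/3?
4/20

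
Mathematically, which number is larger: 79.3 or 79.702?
79.702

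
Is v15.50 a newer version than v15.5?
Yes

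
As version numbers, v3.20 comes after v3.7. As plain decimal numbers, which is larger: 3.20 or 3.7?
3.7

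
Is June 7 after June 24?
No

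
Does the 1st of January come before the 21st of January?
Yes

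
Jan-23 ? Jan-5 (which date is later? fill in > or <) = >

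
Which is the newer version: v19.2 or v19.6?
v19.6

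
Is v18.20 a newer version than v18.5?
Yes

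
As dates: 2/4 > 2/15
False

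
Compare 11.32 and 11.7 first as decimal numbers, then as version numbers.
As decimals: 11.32 < 11.7. As versions: v11.32 > v11.7 (minor version 32 > 7).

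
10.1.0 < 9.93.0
False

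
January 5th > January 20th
False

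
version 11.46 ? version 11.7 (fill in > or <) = >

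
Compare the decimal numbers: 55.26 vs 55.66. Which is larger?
55.66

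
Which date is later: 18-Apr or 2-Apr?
18-Apr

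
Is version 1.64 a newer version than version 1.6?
Yes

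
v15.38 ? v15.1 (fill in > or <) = >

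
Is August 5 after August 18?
No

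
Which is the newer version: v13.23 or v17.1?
v17.1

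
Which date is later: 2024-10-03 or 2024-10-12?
2024-10-12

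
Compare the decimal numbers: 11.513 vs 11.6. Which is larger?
11.6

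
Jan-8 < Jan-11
True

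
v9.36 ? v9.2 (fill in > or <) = >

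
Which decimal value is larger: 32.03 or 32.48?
32.48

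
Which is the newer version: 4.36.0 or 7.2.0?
7.2.0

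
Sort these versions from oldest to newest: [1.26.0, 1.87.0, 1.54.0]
[1.26.0, 1.54.0, 1.87.0]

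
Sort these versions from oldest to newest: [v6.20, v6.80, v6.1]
[v6.1, v6.20, v6.80]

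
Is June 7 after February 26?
Yes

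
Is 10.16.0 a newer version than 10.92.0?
No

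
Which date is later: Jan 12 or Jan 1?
Jan 12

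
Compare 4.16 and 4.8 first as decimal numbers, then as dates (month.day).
As decimals: 4.16 < 4.8. As dates: 4/16 is later than 4/8 (day 16 > day 8).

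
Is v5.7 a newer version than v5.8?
No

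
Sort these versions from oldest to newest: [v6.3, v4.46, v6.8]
[v4.46, v6.3, v6.8]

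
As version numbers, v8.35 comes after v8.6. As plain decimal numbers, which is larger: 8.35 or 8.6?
8.6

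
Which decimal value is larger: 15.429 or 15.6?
15.6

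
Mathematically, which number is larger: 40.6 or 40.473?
40.6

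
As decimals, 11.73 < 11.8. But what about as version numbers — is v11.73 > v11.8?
True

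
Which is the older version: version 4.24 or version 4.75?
version 4.24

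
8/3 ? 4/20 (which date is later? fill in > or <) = >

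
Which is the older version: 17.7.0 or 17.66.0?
17.7.0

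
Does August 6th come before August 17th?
Yes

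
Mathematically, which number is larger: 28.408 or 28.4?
28.408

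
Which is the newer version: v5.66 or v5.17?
v5.66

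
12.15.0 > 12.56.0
False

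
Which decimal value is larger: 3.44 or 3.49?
3.49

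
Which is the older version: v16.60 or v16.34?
v16.34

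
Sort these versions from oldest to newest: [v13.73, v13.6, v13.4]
[v13.4, v13.6, v13.73]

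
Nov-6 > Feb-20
True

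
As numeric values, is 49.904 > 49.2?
True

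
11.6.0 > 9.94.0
True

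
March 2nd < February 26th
False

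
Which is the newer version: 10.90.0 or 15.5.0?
15.5.0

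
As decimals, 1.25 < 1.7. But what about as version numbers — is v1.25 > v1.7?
True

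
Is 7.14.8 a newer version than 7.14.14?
No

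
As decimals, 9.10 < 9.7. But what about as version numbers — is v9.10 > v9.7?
True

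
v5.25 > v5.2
True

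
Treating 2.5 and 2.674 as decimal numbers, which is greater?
2.674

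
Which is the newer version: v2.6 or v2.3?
v2.6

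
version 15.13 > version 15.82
False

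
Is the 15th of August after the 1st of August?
Yes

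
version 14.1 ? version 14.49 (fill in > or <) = <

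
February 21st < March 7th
True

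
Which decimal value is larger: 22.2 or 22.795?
22.795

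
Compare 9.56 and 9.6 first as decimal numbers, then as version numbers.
As decimals: 9.56 < 9.6. As versions: v9.56 > v9.6 (minor version 56 > 6).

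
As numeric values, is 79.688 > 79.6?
True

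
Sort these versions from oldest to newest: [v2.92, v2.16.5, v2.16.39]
[v2.16.5, v2.16.39, v2.92]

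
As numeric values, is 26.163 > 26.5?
False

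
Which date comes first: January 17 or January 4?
January 4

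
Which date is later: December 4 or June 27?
December 4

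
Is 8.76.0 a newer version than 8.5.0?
Yes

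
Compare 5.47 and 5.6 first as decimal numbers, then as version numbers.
As decimals: 5.47 < 5.6. As versions: v5.47 > v5.6 (minor version 47 > 6).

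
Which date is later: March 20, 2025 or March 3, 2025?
March 20, 2025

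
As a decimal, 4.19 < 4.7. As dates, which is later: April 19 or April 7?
April 19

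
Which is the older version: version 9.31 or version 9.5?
version 9.5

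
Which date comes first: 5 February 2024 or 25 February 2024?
5 February 2024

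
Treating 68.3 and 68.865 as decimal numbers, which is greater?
68.865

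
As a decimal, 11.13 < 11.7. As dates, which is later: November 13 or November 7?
November 13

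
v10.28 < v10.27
False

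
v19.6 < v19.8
True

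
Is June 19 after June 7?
Yes. Day 19 comes after day 7 in June — this is a date comparison, not a decimal one (the decimal 6.19 would be smaller than 6.7).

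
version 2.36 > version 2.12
True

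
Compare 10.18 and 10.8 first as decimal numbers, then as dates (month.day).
As decimals: 10.18 < 10.8. As dates: 10/18 is later than 10/8 (day 18 > day 8).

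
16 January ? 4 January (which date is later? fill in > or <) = >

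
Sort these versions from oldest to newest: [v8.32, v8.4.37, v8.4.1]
[v8.4.1, v8.4.37, v8.32]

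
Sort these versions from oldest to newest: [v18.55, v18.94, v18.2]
[v18.2, v18.55, v18.94]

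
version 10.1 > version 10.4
False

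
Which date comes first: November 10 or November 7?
November 7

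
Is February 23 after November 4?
No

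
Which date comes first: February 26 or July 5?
February 26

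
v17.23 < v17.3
False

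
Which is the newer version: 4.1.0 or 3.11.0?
4.1.0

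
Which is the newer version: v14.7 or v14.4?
v14.7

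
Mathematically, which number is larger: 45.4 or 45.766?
45.766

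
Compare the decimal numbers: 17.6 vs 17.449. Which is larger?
17.6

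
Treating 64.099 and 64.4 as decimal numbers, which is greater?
64.4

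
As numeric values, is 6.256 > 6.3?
False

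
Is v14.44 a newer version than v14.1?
Yes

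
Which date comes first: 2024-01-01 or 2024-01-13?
2024-01-01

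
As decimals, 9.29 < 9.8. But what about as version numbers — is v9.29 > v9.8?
True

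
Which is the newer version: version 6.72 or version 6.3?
version 6.72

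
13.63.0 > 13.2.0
True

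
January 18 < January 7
False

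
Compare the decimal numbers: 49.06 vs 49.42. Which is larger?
49.42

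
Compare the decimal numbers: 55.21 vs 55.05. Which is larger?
55.21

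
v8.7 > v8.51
False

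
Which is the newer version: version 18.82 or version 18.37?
version 18.82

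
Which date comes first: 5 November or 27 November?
5 November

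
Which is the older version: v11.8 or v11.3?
v11.3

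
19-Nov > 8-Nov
True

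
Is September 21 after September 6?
Yes. Day 21 comes after day 6 in September — this is a date comparison, not a decimal one (the decimal 9.21 would be smaller than 9.6).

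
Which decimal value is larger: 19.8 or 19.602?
19.8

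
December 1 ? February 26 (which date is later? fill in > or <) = >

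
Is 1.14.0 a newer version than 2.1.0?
No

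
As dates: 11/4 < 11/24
True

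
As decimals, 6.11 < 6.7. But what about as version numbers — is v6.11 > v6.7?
True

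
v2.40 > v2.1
True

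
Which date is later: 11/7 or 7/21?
11/7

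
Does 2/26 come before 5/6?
Yes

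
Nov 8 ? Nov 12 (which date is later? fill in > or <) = <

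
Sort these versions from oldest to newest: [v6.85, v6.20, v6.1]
[v6.1, v6.20, v6.85]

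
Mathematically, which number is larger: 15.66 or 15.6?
15.66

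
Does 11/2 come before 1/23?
No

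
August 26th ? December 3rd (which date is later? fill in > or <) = <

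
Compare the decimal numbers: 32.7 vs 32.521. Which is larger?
32.7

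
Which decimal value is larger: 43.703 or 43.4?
43.703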